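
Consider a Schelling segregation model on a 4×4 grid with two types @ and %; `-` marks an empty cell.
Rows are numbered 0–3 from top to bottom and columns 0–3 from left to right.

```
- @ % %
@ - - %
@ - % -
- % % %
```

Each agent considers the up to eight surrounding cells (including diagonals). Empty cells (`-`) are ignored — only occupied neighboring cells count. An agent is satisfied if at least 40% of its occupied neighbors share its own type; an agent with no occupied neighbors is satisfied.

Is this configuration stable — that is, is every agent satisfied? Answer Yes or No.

Row 0: (0,1)@ 1/2 satisfied · (0,2)% 2/3 satisfied · (0,3)% 2/2 satisfied
Row 1: (1,0)@ 2/2 satisfied · (1,3)% 3/3 satisfied
Row 2: (2,0)@ 1/2 satisfied · (2,2)% 4/4 satisfied
Row 3: (3,1)% 2/3 satisfied · (3,2)% 3/3 satisfied · (3,3)% 2/2 satisfied
All meet the threshold, so the configuration is stable.

Yes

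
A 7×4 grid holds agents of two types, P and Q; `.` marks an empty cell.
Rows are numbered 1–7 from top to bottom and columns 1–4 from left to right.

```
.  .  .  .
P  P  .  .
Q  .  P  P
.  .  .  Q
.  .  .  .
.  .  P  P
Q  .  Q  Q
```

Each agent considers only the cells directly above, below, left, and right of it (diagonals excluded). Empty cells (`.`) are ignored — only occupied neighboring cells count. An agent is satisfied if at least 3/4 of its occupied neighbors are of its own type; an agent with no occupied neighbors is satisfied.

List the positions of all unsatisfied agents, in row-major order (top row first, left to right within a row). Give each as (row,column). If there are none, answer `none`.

(2,1), (3,1), (3,4), (4,4), (6,3), (6,4), (7,3), (7,4)

Row 2: (2,1)P 1/2 not · (2,2)P 1/1 satisfied
Row 3: (3,1)Q 0/1 not · (3,3)P 1/1 satisfied · (3,4)P 1/2 not
Row 4: (4,4)Q 0/1 not
Row 6: (6,3)P 1/2 not · (6,4)P 1/2 not
Row 7: (7,1)Q 0/0 satisfied · (7,3)Q 1/2 not · (7,4)Q 1/2 not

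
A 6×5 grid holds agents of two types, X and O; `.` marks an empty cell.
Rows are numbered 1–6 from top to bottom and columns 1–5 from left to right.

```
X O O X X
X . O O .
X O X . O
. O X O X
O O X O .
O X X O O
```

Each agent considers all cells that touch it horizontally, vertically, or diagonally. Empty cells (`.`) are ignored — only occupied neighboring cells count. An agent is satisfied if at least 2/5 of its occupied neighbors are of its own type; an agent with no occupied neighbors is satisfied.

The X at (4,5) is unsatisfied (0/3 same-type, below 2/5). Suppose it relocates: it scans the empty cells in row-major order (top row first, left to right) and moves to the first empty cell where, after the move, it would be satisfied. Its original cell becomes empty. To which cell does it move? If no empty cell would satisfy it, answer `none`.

(2,2)

Vacating (4,5). Empty cells in order:
  (2,2): 4/8 same-type → satisfied — stop here.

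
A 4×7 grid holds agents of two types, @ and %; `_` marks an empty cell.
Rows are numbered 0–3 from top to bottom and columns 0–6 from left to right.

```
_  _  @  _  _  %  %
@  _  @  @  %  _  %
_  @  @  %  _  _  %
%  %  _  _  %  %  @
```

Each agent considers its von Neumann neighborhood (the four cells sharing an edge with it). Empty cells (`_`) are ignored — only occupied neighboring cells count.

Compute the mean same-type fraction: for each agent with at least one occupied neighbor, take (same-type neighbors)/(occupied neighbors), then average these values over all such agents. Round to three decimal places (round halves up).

0.625

Row 0: (0,2)@ 1/1 · (0,5)% 1/1 · (0,6)% 2/2
Row 1: (1,0)@ — no occupied neighbors · (1,2)@ 3/3 · (1,3)@ 1/3 · (1,4)% 0/1 · (1,6)% 2/2
Row 2: (2,1)@ 1/2 · (2,2)@ 2/3 · (2,3)% 0/2 · (2,6)% 1/2
Row 3: (3,0)% 1/1 · (3,1)% 1/2 · (3,4)% 1/1 · (3,5)% 1/2 · (3,6)@ 0/2
Sum over 16 agents: 1/1 + 1/1 + 2/2 + 3/3 + 1/3 + 0/1 + 2/2 + 1/2 + 2/3 + 0/2 + 1/2 + 1/1 + 1/2 + 1/1 + 1/2 + 0/2 = 10; mean = 10 ÷ 16 = 5/8 = 0.625 → 0.625.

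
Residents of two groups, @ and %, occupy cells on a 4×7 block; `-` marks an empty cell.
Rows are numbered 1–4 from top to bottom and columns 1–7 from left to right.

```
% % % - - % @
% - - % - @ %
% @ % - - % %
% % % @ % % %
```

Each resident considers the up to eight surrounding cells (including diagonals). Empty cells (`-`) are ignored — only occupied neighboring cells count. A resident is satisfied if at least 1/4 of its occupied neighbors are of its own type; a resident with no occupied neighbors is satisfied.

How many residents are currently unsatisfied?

Row 1: (1,1)% 2/2 satisfied · (1,2)% 3/3 satisfied · (1,3)% 2/2 satisfied · (1,6)% 1/3 satisfied · (1,7)@ 1/3 satisfied
Row 2: (2,1)% 3/4 satisfied · (2,4)% 2/2 satisfied · (2,6)@ 1/5 not · (2,7)% 3/5 satisfied
Row 3: (3,1)% 3/4 satisfied · (3,2)@ 0/6 not · (3,3)% 3/5 satisfied · (3,6)% 5/6 satisfied · (3,7)% 4/5 satisfied
Row 4: (4,1)% 2/3 satisfied · (4,2)% 4/5 satisfied · (4,3)% 2/4 satisfied · (4,4)@ 0/3 not · (4,5)% 2/3 satisfied · (4,6)% 4/4 satisfied · (4,7)% 3/3 satisfied
Unsatisfied: (2,6), (3,2), (4,4) — 3 in total.

3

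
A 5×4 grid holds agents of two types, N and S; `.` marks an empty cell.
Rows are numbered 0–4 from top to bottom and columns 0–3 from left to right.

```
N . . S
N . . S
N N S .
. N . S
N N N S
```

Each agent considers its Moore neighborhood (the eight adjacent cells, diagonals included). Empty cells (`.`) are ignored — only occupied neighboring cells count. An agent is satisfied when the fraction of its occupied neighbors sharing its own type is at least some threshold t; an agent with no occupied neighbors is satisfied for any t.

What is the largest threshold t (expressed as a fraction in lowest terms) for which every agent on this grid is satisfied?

(0,0)N 1/1
(0,3)S 1/1
(1,0)N 3/3
(1,3)S 2/2
(2,0)N 3/3
(2,1)N 3/4
(2,2)S 2/4
(3,1)N 5/6
(3,3)S 2/3
(4,0)N 2/2
(4,1)N 3/3
(4,2)N 2/4
(4,3)S 1/2
The smallest same-type fraction is 2/4 at (2,2), which reduces to 1/2. Any threshold above that leaves this agent unsatisfied.

1/2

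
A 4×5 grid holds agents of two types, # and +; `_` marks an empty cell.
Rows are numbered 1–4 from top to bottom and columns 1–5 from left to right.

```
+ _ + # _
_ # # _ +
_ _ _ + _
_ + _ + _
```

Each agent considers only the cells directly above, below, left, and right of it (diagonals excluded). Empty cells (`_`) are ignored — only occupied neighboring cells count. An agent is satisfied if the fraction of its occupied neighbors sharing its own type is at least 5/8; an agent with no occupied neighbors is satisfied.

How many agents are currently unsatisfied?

(1,1)+ 0/0 satisfied
(1,3)+ 0/2 not
(1,4)# 0/1 not
(2,2)# 1/1 satisfied
(2,3)# 1/2 not
(2,5)+ 0/0 satisfied
(3,4)+ 1/1 satisfied
(4,2)+ 0/0 satisfied
(4,4)+ 1/1 satisfied
Unsatisfied: (1,3), (1,4), (2,3) — 3 in total.

3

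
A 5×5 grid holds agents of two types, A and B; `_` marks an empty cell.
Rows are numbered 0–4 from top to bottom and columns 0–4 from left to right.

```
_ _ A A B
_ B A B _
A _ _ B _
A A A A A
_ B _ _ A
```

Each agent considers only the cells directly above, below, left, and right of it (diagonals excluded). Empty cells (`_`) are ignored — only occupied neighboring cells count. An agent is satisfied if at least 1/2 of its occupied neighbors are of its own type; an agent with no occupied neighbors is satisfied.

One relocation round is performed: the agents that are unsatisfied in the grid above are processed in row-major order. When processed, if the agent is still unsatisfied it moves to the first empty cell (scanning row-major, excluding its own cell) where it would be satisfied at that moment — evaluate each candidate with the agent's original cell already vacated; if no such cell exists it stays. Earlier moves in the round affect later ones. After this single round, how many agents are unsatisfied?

Initially unsatisfied (in order): (0,3), (0,4), (1,1), (1,2), (1,3), (4,1).
  (0,3) → (0,0).
  (0,4): now satisfied by earlier moves; stays.
  (1,1) → (0,3).
  (1,2): now satisfied by earlier moves; stays.
  (1,3): now satisfied by earlier moves; stays.
  (4,1) → (1,4).
Resulting grid:
A _ A B B
_ _ A B B
A _ _ B _
A A A A A
_ _ _ _ A
All satisfied now.

0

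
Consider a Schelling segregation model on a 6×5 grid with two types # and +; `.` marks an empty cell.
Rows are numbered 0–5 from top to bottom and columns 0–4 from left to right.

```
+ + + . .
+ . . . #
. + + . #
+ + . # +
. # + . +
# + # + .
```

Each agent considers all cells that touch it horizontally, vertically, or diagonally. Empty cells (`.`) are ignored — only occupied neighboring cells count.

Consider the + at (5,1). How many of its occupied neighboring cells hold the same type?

1

Occupied neighbors of (5,1): (4,1)=#, (4,2)=+, (5,0)=#, (5,2)=#.
Same type (+): 1 of 4.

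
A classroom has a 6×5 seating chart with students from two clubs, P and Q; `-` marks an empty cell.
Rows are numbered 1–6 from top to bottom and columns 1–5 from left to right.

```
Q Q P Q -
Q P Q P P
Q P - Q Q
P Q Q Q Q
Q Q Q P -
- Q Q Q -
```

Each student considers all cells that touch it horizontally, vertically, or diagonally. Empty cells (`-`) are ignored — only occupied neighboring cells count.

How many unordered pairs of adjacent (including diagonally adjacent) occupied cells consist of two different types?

Scan each occupied cell's neighbors to the right and below (and the two forward diagonals) so each pair is counted once.
Row 1: Q(1,1)–Q(1,2)= Q(1,1)–Q(2,1)= Q(1,1)–P(2,2)≠ Q(1,2)–P(1,3)≠ Q(1,2)–P(2,2)≠ Q(1,2)–Q(2,3)= Q(1,2)–Q(2,1)= P(1,3)–Q(1,4)≠ P(1,3)–Q(2,3)≠ P(1,3)–P(2,4)= P(1,3)–P(2,2)= Q(1,4)–P(2,4)≠ Q(1,4)–P(2,5)≠ Q(1,4)–Q(2,3)=  → 7/14 unlike.
Row 2: Q(2,1)–P(2,2)≠ Q(2,1)–Q(3,1)= Q(2,1)–P(3,2)≠ P(2,2)–Q(2,3)≠ P(2,2)–P(3,2)= P(2,2)–Q(3,1)≠ Q(2,3)–P(2,4)≠ Q(2,3)–Q(3,4)= Q(2,3)–P(3,2)≠ P(2,4)–P(2,5)= P(2,4)–Q(3,4)≠ P(2,4)–Q(3,5)≠ P(2,5)–Q(3,5)≠ P(2,5)–Q(3,4)≠  → 10/14 unlike.
Row 3: Q(3,1)–P(3,2)≠ Q(3,1)–P(4,1)≠ Q(3,1)–Q(4,2)= P(3,2)–Q(4,2)≠ P(3,2)–Q(4,3)≠ P(3,2)–P(4,1)= Q(3,4)–Q(3,5)= Q(3,4)–Q(4,4)= Q(3,4)–Q(4,5)= Q(3,4)–Q(4,3)= Q(3,5)–Q(4,5)= Q(3,5)–Q(4,4)=  → 4/12 unlike.
Row 4: P(4,1)–Q(4,2)≠ P(4,1)–Q(5,1)≠ P(4,1)–Q(5,2)≠ Q(4,2)–Q(4,3)= Q(4,2)–Q(5,2)= Q(4,2)–Q(5,3)= Q(4,2)–Q(5,1)= Q(4,3)–Q(4,4)= Q(4,3)–Q(5,3)= Q(4,3)–P(5,4)≠ Q(4,3)–Q(5,2)= Q(4,4)–Q(4,5)= Q(4,4)–P(5,4)≠ Q(4,4)–Q(5,3)= Q(4,5)–P(5,4)≠  → 6/15 unlike.
Row 5: Q(5,1)–Q(5,2)= Q(5,1)–Q(6,2)= Q(5,2)–Q(5,3)= Q(5,2)–Q(6,2)= Q(5,2)–Q(6,3)= Q(5,3)–P(5,4)≠ Q(5,3)–Q(6,3)= Q(5,3)–Q(6,4)= Q(5,3)–Q(6,2)= P(5,4)–Q(6,4)≠ P(5,4)–Q(6,3)≠  → 3/11 unlike.
Row 6: Q(6,2)–Q(6,3)= Q(6,3)–Q(6,4)=  → 0/2 unlike.
Total adjacent occupied pairs: 68; unlike-type pairs: 30.

30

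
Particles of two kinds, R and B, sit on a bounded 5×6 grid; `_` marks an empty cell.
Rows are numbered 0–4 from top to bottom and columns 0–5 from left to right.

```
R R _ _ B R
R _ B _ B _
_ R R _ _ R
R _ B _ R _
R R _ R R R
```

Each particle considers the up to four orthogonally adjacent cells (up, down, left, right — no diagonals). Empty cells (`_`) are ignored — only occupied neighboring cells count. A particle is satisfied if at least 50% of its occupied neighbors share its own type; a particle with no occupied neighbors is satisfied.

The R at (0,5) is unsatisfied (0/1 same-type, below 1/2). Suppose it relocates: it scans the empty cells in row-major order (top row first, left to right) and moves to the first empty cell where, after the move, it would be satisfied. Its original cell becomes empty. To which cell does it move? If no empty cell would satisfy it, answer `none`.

Vacating (0,5). Empty cells in order:
  (0,2): 1/2 same-type → satisfied — stop here.

(0,2)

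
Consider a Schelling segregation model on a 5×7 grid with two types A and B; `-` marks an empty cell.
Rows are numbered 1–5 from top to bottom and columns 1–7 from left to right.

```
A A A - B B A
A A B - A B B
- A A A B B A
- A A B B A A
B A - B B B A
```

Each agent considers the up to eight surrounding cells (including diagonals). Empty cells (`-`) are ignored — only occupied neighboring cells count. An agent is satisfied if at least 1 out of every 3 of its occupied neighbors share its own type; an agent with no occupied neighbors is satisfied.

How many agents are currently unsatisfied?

4

Row 1: (1,1)A 3/3 satisfied · (1,2)A 4/5 satisfied · (1,3)A 2/3 satisfied · (1,5)B 2/3 satisfied · (1,6)B 3/5 satisfied · (1,7)A 0/3 not
Row 2: (2,1)A 4/4 satisfied · (2,2)A 6/7 satisfied · (2,3)B 0/6 not · (2,5)A 1/6 not · (2,6)B 5/8 satisfied · (2,7)B 3/5 satisfied
Row 3: (3,2)A 5/6 satisfied · (3,3)A 5/7 satisfied · (3,4)A 3/7 satisfied · (3,5)B 4/7 satisfied · (3,6)B 4/8 satisfied · (3,7)A 2/5 satisfied
Row 4: (4,2)A 4/5 satisfied · (4,3)A 5/7 satisfied · (4,4)B 4/7 satisfied · (4,5)B 6/8 satisfied · (4,6)A 3/8 satisfied · (4,7)A 3/5 satisfied
Row 5: (5,1)B 0/2 not · (5,2)A 2/3 satisfied · (5,4)B 3/4 satisfied · (5,5)B 4/5 satisfied · (5,6)B 2/5 satisfied · (5,7)A 2/3 satisfied
Unsatisfied: (1,7), (2,3), (2,5), (5,1) — 4 in total.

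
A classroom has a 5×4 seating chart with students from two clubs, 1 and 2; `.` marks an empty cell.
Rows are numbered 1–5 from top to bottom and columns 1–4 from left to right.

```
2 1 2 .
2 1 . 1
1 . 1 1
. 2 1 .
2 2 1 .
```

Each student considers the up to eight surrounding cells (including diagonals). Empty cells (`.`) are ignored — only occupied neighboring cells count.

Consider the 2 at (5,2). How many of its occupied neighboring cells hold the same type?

2

Occupied neighbors of (5,2): (4,2)=2, (4,3)=1, (5,1)=2, (5,3)=1.
Same type (2): 2 of 4.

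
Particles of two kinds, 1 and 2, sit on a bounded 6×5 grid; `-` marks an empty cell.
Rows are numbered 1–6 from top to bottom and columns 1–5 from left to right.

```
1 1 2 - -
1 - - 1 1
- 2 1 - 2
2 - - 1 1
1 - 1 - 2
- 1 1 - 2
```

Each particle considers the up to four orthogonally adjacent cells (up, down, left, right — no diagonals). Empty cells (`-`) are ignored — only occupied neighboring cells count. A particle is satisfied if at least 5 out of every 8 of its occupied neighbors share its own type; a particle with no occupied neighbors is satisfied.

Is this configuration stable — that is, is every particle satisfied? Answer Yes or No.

(1,1)1 2/2 satisfied
(1,2)1 1/2 not
(1,3)2 0/1 not
(2,1)1 1/1 satisfied
(2,4)1 1/1 satisfied
(2,5)1 1/2 not
(3,2)2 0/1 not
(3,3)1 0/1 not
(3,5)2 0/2 not
(4,1)2 0/1 not
(4,4)1 1/1 satisfied
(4,5)1 1/3 not
(5,1)1 0/1 not
(5,3)1 1/1 satisfied
(5,5)2 1/2 not
(6,2)1 1/1 satisfied
(6,3)1 2/2 satisfied
(6,5)2 1/1 satisfied
For instance (1,2) has only 1/2 same-type neighbors, below 5/8.

No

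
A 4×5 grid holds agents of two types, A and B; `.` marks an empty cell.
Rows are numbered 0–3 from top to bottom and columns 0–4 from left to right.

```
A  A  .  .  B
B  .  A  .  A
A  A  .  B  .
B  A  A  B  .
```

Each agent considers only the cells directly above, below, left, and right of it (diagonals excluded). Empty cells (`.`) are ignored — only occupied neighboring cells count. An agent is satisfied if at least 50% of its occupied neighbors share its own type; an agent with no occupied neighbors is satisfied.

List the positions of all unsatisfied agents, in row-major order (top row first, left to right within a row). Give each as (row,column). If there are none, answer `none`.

(0,0)A 1/2 ok
(0,1)A 1/1 ok
(0,4)B 0/1 unhappy
(1,0)B 0/2 unhappy
(1,2)A 0/0 ok
(1,4)A 0/1 unhappy
(2,0)A 1/3 unhappy
(2,1)A 2/2 ok
(2,3)B 1/1 ok
(3,0)B 0/2 unhappy
(3,1)A 2/3 ok
(3,2)A 1/2 ok
(3,3)B 1/2 ok

(0,4), (1,0), (1,4), (2,0), (3,0)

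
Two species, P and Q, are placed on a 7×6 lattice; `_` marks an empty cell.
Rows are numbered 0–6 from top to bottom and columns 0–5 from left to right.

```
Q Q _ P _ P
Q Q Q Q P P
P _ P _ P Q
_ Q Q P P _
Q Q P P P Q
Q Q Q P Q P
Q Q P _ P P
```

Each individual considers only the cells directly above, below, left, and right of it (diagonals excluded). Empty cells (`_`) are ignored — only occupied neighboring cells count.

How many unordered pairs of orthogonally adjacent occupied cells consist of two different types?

20

Scan each occupied cell's neighbors to the right and below so each pair is counted once.
Row 0: Q(0,0)–Q(0,1)= Q(0,0)–Q(1,0)= Q(0,1)–Q(1,1)= P(0,3)–Q(1,3)≠ P(0,5)–P(1,5)=  → 1/5 unlike.
Row 1: Q(1,0)–Q(1,1)= Q(1,0)–P(2,0)≠ Q(1,1)–Q(1,2)= Q(1,2)–Q(1,3)= Q(1,2)–P(2,2)≠ Q(1,3)–P(1,4)≠ P(1,4)–P(1,5)= P(1,4)–P(2,4)= P(1,5)–Q(2,5)≠  → 4/9 unlike.
Row 2: P(2,2)–Q(3,2)≠ P(2,4)–Q(2,5)≠ P(2,4)–P(3,4)=  → 2/3 unlike.
Row 3: Q(3,1)–Q(3,2)= Q(3,1)–Q(4,1)= Q(3,2)–P(3,3)≠ Q(3,2)–P(4,2)≠ P(3,3)–P(3,4)= P(3,3)–P(4,3)= P(3,4)–P(4,4)=  → 2/7 unlike.
Row 4: Q(4,0)–Q(4,1)= Q(4,0)–Q(5,0)= Q(4,1)–P(4,2)≠ Q(4,1)–Q(5,1)= P(4,2)–P(4,3)= P(4,2)–Q(5,2)≠ P(4,3)–P(4,4)= P(4,3)–P(5,3)= P(4,4)–Q(4,5)≠ P(4,4)–Q(5,4)≠ Q(4,5)–P(5,5)≠  → 5/11 unlike.
Row 5: Q(5,0)–Q(5,1)= Q(5,0)–Q(6,0)= Q(5,1)–Q(5,2)= Q(5,1)–Q(6,1)= Q(5,2)–P(5,3)≠ Q(5,2)–P(6,2)≠ P(5,3)–Q(5,4)≠ Q(5,4)–P(5,5)≠ Q(5,4)–P(6,4)≠ P(5,5)–P(6,5)=  → 5/10 unlike.
Row 6: Q(6,0)–Q(6,1)= Q(6,1)–P(6,2)≠ P(6,4)–P(6,5)=  → 1/3 unlike.
Total adjacent occupied pairs: 48; unlike-type pairs: 20.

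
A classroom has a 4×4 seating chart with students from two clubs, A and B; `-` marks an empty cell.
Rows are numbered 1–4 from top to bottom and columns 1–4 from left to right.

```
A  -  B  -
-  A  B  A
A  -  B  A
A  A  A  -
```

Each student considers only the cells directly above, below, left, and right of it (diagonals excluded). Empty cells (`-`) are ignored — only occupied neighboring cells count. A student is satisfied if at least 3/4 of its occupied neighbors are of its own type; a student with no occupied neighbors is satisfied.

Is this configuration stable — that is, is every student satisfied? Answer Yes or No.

(1,1)A 0/0 ✓
(1,3)B 1/1 ✓
(2,2)A 0/1 ✗
(2,3)B 2/4 ✗
(2,4)A 1/2 ✗
(3,1)A 1/1 ✓
(3,3)B 1/3 ✗
(3,4)A 1/2 ✗
(4,1)A 2/2 ✓
(4,2)A 2/2 ✓
(4,3)A 1/2 ✗
For instance (2,2) has only 0/1 same-type neighbors, below 3/4.

No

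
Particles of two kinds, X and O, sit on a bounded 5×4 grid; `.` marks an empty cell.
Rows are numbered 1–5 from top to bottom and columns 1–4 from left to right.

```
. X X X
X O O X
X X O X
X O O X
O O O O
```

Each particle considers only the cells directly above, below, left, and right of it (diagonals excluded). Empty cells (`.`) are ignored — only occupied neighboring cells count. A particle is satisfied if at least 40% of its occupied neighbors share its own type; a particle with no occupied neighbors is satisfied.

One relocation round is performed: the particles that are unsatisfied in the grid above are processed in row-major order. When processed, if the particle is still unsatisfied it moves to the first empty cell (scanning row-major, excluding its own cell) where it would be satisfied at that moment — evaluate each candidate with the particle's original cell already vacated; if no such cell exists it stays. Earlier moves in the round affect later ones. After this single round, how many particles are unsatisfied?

3

Initially unsatisfied (in order): (2,2), (3,2), (4,1), (4,4).
  (2,2): no empty cell satisfies it; stays.
  (3,2) → (1,1).
  (4,1): no empty cell satisfies it; stays.
  (4,4): no empty cell satisfies it; stays.
Resulting grid:
X X X X
X O O X
X . O X
X O O X
O O O O
Unsatisfied now: (2,2), (4,1), (4,4).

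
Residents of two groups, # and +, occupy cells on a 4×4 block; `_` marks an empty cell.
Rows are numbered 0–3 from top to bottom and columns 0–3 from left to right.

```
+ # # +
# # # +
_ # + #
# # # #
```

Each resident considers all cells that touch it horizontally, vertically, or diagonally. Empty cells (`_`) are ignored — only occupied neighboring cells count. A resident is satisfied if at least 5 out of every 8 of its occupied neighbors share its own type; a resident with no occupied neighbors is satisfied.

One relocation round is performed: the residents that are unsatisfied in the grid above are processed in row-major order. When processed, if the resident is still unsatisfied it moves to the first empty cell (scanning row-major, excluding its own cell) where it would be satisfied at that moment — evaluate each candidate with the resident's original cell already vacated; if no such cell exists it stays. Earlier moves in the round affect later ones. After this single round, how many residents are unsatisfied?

6

Initially unsatisfied (in order): (0,0), (0,2), (0,3), (1,3), (2,2), (2,3).
  (0,0): no empty cell satisfies it; stays.
  (0,2) → (2,0).
  (0,3): no empty cell satisfies it; stays.
  (1,3): no empty cell satisfies it; stays.
  (2,2): no empty cell satisfies it; stays.
  (2,3): no empty cell satisfies it; stays.
Resulting grid:
+ # _ +
# # # +
# # + #
# # # #
Unsatisfied now: (0,0), (0,3), (1,2), (1,3), (2,2), (2,3).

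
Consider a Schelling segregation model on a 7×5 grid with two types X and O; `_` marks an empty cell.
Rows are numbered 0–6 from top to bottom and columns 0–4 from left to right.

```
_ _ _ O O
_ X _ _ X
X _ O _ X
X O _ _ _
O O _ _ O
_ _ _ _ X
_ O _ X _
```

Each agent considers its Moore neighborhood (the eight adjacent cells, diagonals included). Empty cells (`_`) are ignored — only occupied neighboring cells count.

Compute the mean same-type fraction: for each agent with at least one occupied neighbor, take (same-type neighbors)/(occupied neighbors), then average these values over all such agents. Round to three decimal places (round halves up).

0.549

Row 0: (0,3)O 1/2 · (0,4)O 1/2
Row 1: (1,1)X 1/2 · (1,4)X 1/3
Row 2: (2,0)X 2/3 · (2,2)O 1/2 · (2,4)X 1/1
Row 3: (3,0)X 1/4 · (3,1)O 3/5
Row 4: (4,0)O 2/3 · (4,1)O 2/3 · (4,4)O 0/1
Row 5: (5,4)X 1/2
Row 6: (6,1)O — no occupied neighbors · (6,3)X 1/1
Sum over 14 agents: 1/2 + 1/2 + 1/2 + 1/3 + 2/3 + 1/2 + 1/1 + 1/4 + 3/5 + 2/3 + 2/3 + 0/1 + 1/2 + 1/1 = 461/60; mean = 461/60 ÷ 14 = 461/840 = 0.548809… → 0.549.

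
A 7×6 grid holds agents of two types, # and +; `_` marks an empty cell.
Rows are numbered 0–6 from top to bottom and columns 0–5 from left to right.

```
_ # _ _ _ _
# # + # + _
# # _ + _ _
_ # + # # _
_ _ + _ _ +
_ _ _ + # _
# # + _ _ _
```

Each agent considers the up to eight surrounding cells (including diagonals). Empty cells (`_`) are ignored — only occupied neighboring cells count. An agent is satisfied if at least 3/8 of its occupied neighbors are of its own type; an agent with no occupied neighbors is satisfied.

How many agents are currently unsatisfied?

Row 0: (0,1)# 2/3 satisfied
Row 1: (1,0)# 4/4 satisfied · (1,1)# 4/5 satisfied · (1,2)+ 1/5 not · (1,3)# 0/3 not · (1,4)+ 1/2 satisfied
Row 2: (2,0)# 4/4 satisfied · (2,1)# 4/6 satisfied · (2,3)+ 3/6 satisfied
Row 3: (3,1)# 2/4 satisfied · (3,2)+ 2/5 satisfied · (3,3)# 1/4 not · (3,4)# 1/3 not
Row 4: (4,2)+ 2/4 satisfied · (4,5)+ 0/2 not
Row 5: (5,3)+ 2/3 satisfied · (5,4)# 0/2 not
Row 6: (6,0)# 1/1 satisfied · (6,1)# 1/2 satisfied · (6,2)+ 1/2 satisfied
Unsatisfied: (1,2), (1,3), (3,3), (3,4), (4,5), (5,4) — 6 in total.

6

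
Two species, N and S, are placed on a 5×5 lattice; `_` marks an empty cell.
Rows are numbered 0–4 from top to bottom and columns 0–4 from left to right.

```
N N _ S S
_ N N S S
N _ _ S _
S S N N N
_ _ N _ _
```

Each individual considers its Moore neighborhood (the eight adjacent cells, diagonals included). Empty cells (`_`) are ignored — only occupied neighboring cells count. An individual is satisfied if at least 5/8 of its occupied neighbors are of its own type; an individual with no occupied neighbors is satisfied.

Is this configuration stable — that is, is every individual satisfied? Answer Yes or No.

No

(0,0)N 2/2 satisfied
(0,1)N 3/3 satisfied
(0,3)S 3/4 satisfied
(0,4)S 3/3 satisfied
(1,1)N 4/4 satisfied
(1,2)N 2/5 not
(1,3)S 4/5 satisfied
(1,4)S 4/4 satisfied
(2,0)N 1/3 not
(2,3)S 2/6 not
(3,0)S 1/2 not
(3,1)S 1/4 not
(3,2)N 2/4 not
(3,3)N 3/4 satisfied
(3,4)N 1/2 not
(4,2)N 2/3 satisfied
For instance (1,2) has only 2/5 same-type neighbors, below 5/8.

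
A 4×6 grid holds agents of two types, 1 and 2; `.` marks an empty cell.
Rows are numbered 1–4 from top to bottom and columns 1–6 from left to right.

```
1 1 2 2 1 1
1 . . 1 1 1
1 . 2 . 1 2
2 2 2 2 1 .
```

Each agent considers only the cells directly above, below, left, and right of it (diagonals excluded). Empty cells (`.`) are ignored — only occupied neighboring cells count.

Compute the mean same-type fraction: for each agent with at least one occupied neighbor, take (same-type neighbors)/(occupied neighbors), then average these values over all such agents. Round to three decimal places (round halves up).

Row 1: (1,1)1 2/2 · (1,2)1 1/2 · (1,3)2 1/2 · (1,4)2 1/3 · (1,5)1 2/3 · (1,6)1 2/2
Row 2: (2,1)1 2/2 · (2,4)1 1/2 · (2,5)1 4/4 · (2,6)1 2/3
Row 3: (3,1)1 1/2 · (3,3)2 1/1 · (3,5)1 2/3 · (3,6)2 0/2
Row 4: (4,1)2 1/2 · (4,2)2 2/2 · (4,3)2 3/3 · (4,4)2 1/2 · (4,5)1 1/2
Sum over 19 agents: 2/2 + 1/2 + 1/2 + 1/3 + 2/3 + 2/2 + 2/2 + 1/2 + 4/4 + 2/3 + 1/2 + 1/1 + 2/3 + 0/2 + 1/2 + 2/2 + 3/3 + 1/2 + 1/2 = 77/6; mean = 77/6 ÷ 19 = 77/114 = 0.675438… → 0.675.

0.675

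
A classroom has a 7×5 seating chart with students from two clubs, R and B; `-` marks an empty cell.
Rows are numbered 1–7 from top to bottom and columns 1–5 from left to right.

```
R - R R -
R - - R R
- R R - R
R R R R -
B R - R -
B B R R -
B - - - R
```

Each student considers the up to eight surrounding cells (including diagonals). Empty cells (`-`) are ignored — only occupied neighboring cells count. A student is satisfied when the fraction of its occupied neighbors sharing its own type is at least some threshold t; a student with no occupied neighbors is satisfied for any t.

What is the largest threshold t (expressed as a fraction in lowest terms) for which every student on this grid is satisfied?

Row 1: (1,1)R 1/1 · (1,3)R 2/2 · (1,4)R 3/3
Row 2: (2,1)R 2/2 · (2,4)R 5/5 · (2,5)R 3/3
Row 3: (3,2)R 5/5 · (3,3)R 5/5 · (3,5)R 3/3
Row 4: (4,1)R 3/4 · (4,2)R 5/6 · (4,3)R 6/6 · (4,4)R 4/4
Row 5: (5,1)B 2/5 · (5,2)R 4/7 · (5,4)R 4/4
Row 6: (6,1)B 3/4 · (6,2)B 3/5 · (6,3)R 3/4 · (6,4)R 3/3
Row 7: (7,1)B 2/2 · (7,5)R 1/1
The smallest same-type fraction is 2/5 at (5,1), which reduces to 2/5. Any threshold above that leaves this student unsatisfied.

2/5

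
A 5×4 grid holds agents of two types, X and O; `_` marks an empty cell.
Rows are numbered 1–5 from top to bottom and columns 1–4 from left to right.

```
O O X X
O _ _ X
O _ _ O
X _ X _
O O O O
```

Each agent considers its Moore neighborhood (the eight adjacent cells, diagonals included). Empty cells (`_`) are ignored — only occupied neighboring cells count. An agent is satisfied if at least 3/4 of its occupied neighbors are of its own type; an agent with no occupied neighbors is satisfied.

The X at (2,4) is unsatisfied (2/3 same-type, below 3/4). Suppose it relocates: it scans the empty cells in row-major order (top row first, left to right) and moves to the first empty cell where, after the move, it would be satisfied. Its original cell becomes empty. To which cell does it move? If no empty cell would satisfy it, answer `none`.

none

Vacating (2,4). Empty cells in order:
  (2,2): 1/5 same-type → still unsatisfied.
  (2,3): 2/4 same-type → still unsatisfied.
  (3,2): 2/4 same-type → still unsatisfied.
  (3,3): 1/2 same-type → still unsatisfied.
  (4,2): 2/6 same-type → still unsatisfied.
  (4,4): 1/4 same-type → still unsatisfied.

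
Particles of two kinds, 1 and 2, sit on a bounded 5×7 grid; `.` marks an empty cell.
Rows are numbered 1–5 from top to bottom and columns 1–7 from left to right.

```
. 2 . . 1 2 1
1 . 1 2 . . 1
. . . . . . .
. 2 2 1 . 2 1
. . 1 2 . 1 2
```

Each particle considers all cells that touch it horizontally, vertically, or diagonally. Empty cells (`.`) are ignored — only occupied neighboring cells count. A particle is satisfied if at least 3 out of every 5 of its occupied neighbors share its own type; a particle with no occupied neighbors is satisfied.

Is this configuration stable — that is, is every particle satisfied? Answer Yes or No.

(1,2)2 0/2 not
(1,5)1 0/2 not
(1,6)2 0/3 not
(1,7)1 1/2 not
(2,1)1 0/1 not
(2,3)1 0/2 not
(2,4)2 0/2 not
(2,7)1 1/2 not
(4,2)2 1/2 not
(4,3)2 2/4 not
(4,4)1 1/3 not
(4,6)2 1/3 not
(4,7)1 1/3 not
(5,3)1 1/4 not
(5,4)2 1/3 not
(5,6)1 1/3 not
(5,7)2 1/3 not
For instance (1,2) has only 0/2 same-type neighbors, below 3/5.

No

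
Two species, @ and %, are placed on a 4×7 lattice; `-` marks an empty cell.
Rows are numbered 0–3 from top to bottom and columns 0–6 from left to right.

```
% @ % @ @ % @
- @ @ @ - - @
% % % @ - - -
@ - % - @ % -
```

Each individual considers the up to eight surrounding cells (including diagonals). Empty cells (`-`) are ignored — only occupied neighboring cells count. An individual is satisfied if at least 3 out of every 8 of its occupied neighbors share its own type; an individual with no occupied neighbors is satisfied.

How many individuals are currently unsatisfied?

Row 0: (0,0)% 0/2 not · (0,1)@ 2/4 satisfied · (0,2)% 0/5 not · (0,3)@ 3/4 satisfied · (0,4)@ 2/3 satisfied · (0,5)% 0/3 not · (0,6)@ 1/2 satisfied
Row 1: (1,1)@ 2/7 not · (1,2)@ 5/8 satisfied · (1,3)@ 4/6 satisfied · (1,6)@ 1/2 satisfied
Row 2: (2,0)% 1/3 not · (2,1)% 3/6 satisfied · (2,2)% 2/6 not · (2,3)@ 3/5 satisfied
Row 3: (3,0)@ 0/2 not · (3,2)% 2/3 satisfied · (3,4)@ 1/2 satisfied · (3,5)% 0/1 not
Unsatisfied: (0,0), (0,2), (0,5), (1,1), (2,0), (2,2), (3,0), (3,5) — 8 in total.

8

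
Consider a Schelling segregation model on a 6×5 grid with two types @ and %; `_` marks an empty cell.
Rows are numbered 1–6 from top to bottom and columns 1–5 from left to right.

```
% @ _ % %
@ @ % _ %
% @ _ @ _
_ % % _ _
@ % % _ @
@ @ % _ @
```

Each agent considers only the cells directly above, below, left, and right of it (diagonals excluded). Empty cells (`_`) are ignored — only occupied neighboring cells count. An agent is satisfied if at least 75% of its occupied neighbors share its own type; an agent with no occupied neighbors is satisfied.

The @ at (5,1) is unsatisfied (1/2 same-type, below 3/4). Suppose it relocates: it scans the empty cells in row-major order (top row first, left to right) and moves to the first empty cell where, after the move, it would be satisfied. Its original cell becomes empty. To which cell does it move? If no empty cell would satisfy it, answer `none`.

(4,5)

Vacating (5,1). Empty cells in order:
  (1,3): 1/3 same-type → still unsatisfied.
  (2,4): 1/4 same-type → still unsatisfied.
  (3,3): 2/4 same-type → still unsatisfied.
  (3,5): 1/2 same-type → still unsatisfied.
  (4,1): 0/2 same-type → still unsatisfied.
  (4,4): 1/2 same-type → still unsatisfied.
  (4,5): 1/1 same-type → satisfied — stop here.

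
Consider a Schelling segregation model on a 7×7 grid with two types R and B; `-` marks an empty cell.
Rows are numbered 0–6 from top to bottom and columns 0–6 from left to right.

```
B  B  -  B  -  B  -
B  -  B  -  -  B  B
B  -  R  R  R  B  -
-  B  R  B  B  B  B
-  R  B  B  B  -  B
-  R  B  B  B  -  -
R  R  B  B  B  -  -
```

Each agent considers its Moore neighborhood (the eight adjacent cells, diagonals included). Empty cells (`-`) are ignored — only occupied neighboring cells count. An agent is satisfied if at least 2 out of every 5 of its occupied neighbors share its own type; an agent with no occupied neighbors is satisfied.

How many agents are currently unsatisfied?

Row 0: (0,0)B 2/2 satisfied · (0,1)B 3/3 satisfied · (0,3)B 1/1 satisfied · (0,5)B 2/2 satisfied
Row 1: (1,0)B 3/3 satisfied · (1,2)B 2/4 satisfied · (1,5)B 3/4 satisfied · (1,6)B 3/3 satisfied
Row 2: (2,0)B 2/2 satisfied · (2,2)R 2/5 satisfied · (2,3)R 3/6 satisfied · (2,4)R 1/6 not · (2,5)B 5/6 satisfied
Row 3: (3,1)B 2/5 satisfied · (3,2)R 3/7 satisfied · (3,3)B 4/8 satisfied · (3,4)B 5/7 satisfied · (3,5)B 5/6 satisfied · (3,6)B 3/3 satisfied
Row 4: (4,1)R 2/5 satisfied · (4,2)B 5/8 satisfied · (4,3)B 7/8 satisfied · (4,4)B 6/6 satisfied · (4,6)B 2/2 satisfied
Row 5: (5,1)R 3/6 satisfied · (5,2)B 5/8 satisfied · (5,3)B 8/8 satisfied · (5,4)B 5/5 satisfied
Row 6: (6,0)R 2/2 satisfied · (6,1)R 2/4 satisfied · (6,2)B 3/5 satisfied · (6,3)B 5/5 satisfied · (6,4)B 3/3 satisfied
Unsatisfied: (2,4) — 1 in total.

1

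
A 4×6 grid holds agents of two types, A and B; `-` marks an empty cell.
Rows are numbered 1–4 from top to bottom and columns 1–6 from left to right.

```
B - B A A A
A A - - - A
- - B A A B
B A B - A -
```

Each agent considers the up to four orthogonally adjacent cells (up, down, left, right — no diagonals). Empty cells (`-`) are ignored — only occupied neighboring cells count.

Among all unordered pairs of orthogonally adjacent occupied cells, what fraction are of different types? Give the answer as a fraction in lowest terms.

Scan each occupied cell's neighbors to the right and below so each pair is counted once.
Row 1: B(1,1)–A(2,1)≠ B(1,3)–A(1,4)≠ A(1,4)–A(1,5)= A(1,5)–A(1,6)= A(1,6)–A(2,6)=  → 2/5 unlike.
Row 2: A(2,1)–A(2,2)= A(2,6)–B(3,6)≠  → 1/2 unlike.
Row 3: B(3,3)–A(3,4)≠ B(3,3)–B(4,3)= A(3,4)–A(3,5)= A(3,5)–B(3,6)≠ A(3,5)–A(4,5)=  → 2/5 unlike.
Row 4: B(4,1)–A(4,2)≠ A(4,2)–B(4,3)≠  → 2/2 unlike.
Total adjacent occupied pairs: 14; unlike-type pairs: 7.
7/14 reduces to 1/2.

1/2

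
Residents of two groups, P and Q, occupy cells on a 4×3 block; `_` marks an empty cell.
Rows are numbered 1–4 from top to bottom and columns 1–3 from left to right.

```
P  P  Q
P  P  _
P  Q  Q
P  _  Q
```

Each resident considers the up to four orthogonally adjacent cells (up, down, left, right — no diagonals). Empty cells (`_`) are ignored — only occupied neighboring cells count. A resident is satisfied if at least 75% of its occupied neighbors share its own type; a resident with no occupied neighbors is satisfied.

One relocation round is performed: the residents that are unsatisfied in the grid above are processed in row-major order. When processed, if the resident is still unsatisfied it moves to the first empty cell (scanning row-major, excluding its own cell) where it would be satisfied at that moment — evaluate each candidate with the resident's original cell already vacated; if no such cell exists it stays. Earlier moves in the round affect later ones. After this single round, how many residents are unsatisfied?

5

Initially unsatisfied (in order): (1,2), (1,3), (2,2), (3,1), (3,2).
  (1,2): no empty cell satisfies it; stays.
  (1,3): no empty cell satisfies it; stays.
  (2,2): no empty cell satisfies it; stays.
  (3,1): no empty cell satisfies it; stays.
  (3,2): no empty cell satisfies it; stays.
Resulting grid:
P P Q
P P _
P Q Q
P _ Q
Unsatisfied now: (1,2), (1,3), (2,2), (3,1), (3,2).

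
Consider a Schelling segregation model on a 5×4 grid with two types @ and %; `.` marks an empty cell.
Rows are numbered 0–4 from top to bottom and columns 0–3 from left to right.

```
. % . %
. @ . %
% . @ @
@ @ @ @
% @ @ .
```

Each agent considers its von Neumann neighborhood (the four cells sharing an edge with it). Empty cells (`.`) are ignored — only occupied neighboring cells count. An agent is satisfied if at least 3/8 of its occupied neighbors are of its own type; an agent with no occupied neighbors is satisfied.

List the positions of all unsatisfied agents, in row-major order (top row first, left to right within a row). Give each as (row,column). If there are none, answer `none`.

(0,1), (1,1), (2,0), (3,0), (4,0)

Row 0: (0,1)% 0/1 not · (0,3)% 1/1 satisfied
Row 1: (1,1)@ 0/1 not · (1,3)% 1/2 satisfied
Row 2: (2,0)% 0/1 not · (2,2)@ 2/2 satisfied · (2,3)@ 2/3 satisfied
Row 3: (3,0)@ 1/3 not · (3,1)@ 3/3 satisfied · (3,2)@ 4/4 satisfied · (3,3)@ 2/2 satisfied
Row 4: (4,0)% 0/2 not · (4,1)@ 2/3 satisfied · (4,2)@ 2/2 satisfied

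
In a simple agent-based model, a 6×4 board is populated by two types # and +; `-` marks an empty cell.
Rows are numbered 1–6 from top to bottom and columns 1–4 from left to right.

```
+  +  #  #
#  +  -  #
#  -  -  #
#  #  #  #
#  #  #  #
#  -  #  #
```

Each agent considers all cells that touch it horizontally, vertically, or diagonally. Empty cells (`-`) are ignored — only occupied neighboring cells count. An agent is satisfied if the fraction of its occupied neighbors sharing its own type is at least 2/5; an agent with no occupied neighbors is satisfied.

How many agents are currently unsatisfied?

1

(1,1)+ 2/3 satisfied
(1,2)+ 2/4 satisfied
(1,3)# 2/4 satisfied
(1,4)# 2/2 satisfied
(2,1)# 1/4 not
(2,2)+ 2/5 satisfied
(2,4)# 3/3 satisfied
(3,1)# 3/4 satisfied
(3,4)# 3/3 satisfied
(4,1)# 4/4 satisfied
(4,2)# 6/6 satisfied
(4,3)# 6/6 satisfied
(4,4)# 4/4 satisfied
(5,1)# 4/4 satisfied
(5,2)# 7/7 satisfied
(5,3)# 7/7 satisfied
(5,4)# 5/5 satisfied
(6,1)# 2/2 satisfied
(6,3)# 4/4 satisfied
(6,4)# 3/3 satisfied
Unsatisfied: (2,1) — 1 in total.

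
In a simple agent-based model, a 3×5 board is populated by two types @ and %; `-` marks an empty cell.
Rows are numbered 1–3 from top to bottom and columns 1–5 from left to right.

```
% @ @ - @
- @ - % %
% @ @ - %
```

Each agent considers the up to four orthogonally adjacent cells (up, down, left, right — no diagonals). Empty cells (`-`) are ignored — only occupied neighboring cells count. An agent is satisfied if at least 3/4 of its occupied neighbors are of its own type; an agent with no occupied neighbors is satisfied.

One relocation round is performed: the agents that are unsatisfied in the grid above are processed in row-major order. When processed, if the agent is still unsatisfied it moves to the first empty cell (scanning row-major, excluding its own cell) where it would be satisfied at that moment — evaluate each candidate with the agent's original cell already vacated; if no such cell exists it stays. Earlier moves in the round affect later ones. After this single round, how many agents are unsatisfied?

5

Initially unsatisfied (in order): (1,1), (1,2), (1,5), (2,5), (3,1), (3,2).
  (1,1): no empty cell satisfies it; stays.
  (1,2) → (2,3).
  (1,5): no empty cell satisfies it; stays.
  (2,5): no empty cell satisfies it; stays.
  (3,1): no empty cell satisfies it; stays.
  (3,2): no empty cell satisfies it; stays.
Resulting grid:
% - @ - @
- @ @ % %
% @ @ - %
Unsatisfied now: (1,5), (2,4), (2,5), (3,1), (3,2).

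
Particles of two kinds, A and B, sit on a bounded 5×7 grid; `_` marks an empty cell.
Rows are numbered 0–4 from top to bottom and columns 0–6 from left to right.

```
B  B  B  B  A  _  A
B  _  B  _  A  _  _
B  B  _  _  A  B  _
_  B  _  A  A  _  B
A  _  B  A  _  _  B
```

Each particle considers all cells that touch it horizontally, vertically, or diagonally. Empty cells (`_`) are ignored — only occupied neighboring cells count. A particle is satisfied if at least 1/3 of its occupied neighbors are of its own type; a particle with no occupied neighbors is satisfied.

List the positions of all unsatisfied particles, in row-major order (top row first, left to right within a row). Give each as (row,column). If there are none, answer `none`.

(2,5), (4,0)

Row 0: (0,0)B 2/2 satisfied · (0,1)B 4/4 satisfied · (0,2)B 3/3 satisfied · (0,3)B 2/4 satisfied · (0,4)A 1/2 satisfied · (0,6)A 0/0 satisfied
Row 1: (1,0)B 4/4 satisfied · (1,2)B 4/4 satisfied · (1,4)A 2/4 satisfied
Row 2: (2,0)B 3/3 satisfied · (2,1)B 4/4 satisfied · (2,4)A 3/4 satisfied · (2,5)B 1/4 not
Row 3: (3,1)B 3/4 satisfied · (3,3)A 3/4 satisfied · (3,4)A 3/4 satisfied · (3,6)B 2/2 satisfied
Row 4: (4,0)A 0/1 not · (4,2)B 1/3 satisfied · (4,3)A 2/3 satisfied · (4,6)B 1/1 satisfied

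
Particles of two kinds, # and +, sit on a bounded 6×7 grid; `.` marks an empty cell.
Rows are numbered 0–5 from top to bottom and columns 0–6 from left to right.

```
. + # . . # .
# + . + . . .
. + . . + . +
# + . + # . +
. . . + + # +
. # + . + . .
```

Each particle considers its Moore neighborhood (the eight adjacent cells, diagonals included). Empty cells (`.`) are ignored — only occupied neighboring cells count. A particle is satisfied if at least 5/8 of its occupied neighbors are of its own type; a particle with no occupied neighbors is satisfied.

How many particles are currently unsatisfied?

Row 0: (0,1)+ 1/3 unhappy · (0,2)# 0/3 unhappy · (0,5)# 0/0 ok
Row 1: (1,0)# 0/3 unhappy · (1,1)+ 2/4 unhappy · (1,3)+ 1/2 unhappy
Row 2: (2,1)+ 2/4 unhappy · (2,4)+ 2/3 ok · (2,6)+ 1/1 ok
Row 3: (3,0)# 0/2 unhappy · (3,1)+ 1/2 unhappy · (3,3)+ 3/4 ok · (3,4)# 1/5 unhappy · (3,6)+ 2/3 ok
Row 4: (4,3)+ 4/5 ok · (4,4)+ 3/5 unhappy · (4,5)# 1/5 unhappy · (4,6)+ 1/2 unhappy
Row 5: (5,1)# 0/1 unhappy · (5,2)+ 1/2 unhappy · (5,4)+ 2/3 ok
Unsatisfied: (0,1), (0,2), (1,0), (1,1), (1,3), (2,1), (3,0), (3,1), (3,4), (4,4), (4,5), (4,6), (5,1), (5,2) — 14 in total.

14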